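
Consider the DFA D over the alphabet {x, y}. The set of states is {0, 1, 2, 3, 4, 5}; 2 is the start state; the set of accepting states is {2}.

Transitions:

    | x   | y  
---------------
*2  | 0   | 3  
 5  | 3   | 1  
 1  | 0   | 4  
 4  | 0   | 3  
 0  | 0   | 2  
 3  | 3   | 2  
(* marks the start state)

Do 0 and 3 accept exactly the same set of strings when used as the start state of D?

Reachable states from the start: {0,2,3}. Unreachable: {1,4,5} — drop them.
Start with accepting vs non-accepting: {2} | {0,3}.
The partition is now stable with 2 blocks: {2} | {0,3}.
0 and 3 lie in the same block of the stable partition, so they are equivalent — no string distinguishes them.

Yes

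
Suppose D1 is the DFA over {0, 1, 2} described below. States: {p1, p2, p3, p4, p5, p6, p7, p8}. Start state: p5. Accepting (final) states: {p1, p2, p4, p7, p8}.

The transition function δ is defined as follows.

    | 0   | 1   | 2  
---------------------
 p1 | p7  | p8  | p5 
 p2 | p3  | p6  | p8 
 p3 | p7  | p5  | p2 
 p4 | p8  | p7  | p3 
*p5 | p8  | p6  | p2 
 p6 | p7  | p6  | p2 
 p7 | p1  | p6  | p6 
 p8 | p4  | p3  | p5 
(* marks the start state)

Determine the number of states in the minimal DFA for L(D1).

4

P0 = {p1,p2,p4,p7,p8} | {p3,p5,p6}.
Refine {p1,p2,p4,p7,p8} on symbol 0: members go to different blocks, giving {p1,p4,p7,p8} and {p2}.
Refine {p1,p4,p7,p8} on symbol 1: members go to different blocks, giving {p1,p4} and {p7,p8}.
The partition is now stable with 4 blocks: {p1,p4} | {p3,p5,p6} | {p2} | {p7,p8}.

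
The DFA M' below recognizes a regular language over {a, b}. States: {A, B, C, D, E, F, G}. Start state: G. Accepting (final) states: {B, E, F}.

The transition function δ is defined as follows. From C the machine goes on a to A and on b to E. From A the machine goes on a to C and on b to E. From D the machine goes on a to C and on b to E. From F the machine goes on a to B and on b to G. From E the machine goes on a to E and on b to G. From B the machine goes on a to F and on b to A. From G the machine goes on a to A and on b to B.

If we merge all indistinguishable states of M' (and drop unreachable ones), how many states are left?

First remove the unreachable states {D}; 6 states remain.
P0 = {B,E,F} | {A,C,G}.
No further refinement is possible. Final partition (2 blocks): {B,E,F} | {A,C,G}.

2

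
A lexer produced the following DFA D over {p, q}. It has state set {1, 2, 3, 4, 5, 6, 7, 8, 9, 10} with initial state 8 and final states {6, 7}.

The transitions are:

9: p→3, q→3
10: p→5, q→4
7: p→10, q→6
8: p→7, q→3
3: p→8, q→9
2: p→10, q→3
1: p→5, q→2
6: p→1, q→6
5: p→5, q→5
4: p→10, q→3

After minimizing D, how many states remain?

Start with accepting vs non-accepting: {6,7} | {1,2,3,4,5,8,9,10}.
Split {1,2,3,4,5,8,9,10} by δ(·,p) → {1,2,3,4,5,9,10} and {8}.
Split {1,2,3,4,5,9,10} by δ(·,p) → {1,2,4,5,9,10} and {3}.
Refine {1,2,4,5,9,10} on symbol p: members go to different blocks, giving {1,2,4,5,10} and {9}.
Split {1,2,4,5,10} by δ(·,q) → {1,5,10} and {2,4}.
Split {1,5,10} by δ(·,q) → {1,10} and {5}.
Stable partition: {6,7} | {1,10} | {8} | {3} | {9} | {2,4} | {5} — 7 equivalence classes.

7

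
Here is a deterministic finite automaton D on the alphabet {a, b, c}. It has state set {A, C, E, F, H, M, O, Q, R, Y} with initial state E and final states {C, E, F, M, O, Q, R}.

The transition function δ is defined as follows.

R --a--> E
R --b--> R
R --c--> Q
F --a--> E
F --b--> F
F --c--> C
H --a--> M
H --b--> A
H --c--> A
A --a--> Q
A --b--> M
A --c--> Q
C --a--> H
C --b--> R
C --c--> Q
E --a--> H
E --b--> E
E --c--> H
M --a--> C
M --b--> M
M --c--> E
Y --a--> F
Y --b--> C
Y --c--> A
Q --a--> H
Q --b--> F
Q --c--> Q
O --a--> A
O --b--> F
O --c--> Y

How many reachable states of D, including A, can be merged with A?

States {O,Y} cannot be reached from the start state, so discard them.
P0 = {C,E,F,M,Q,R} | {A,H}.
Split {C,E,F,M,Q,R} by δ(·,a) → {C,E,Q} and {F,M,R}.
On input b, block {C,E,Q} splits into {C,Q} and {E}.
Split {A,H} by δ(·,a) → {A} and {H}.
On input a, block {F,M,R} splits into {F,R} and {M}.
No further refinement is possible. Final partition (6 blocks): {C,Q} | {A} | {F,R} | {E} | {H} | {M}.
The equivalence class containing A is {A}, of size 1.

1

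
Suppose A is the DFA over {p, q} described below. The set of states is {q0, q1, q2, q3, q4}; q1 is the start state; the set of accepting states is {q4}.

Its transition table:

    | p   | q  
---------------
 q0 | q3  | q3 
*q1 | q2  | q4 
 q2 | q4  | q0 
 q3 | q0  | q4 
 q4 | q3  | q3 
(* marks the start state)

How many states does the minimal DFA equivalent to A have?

All states are reachable from the start state.
Initial partition by acceptance: {q4} | {q0,q1,q2,q3}.
Split {q0,q1,q2,q3} by δ(·,p) → {q0,q1,q3} and {q2}.
Split {q0,q1,q3} by δ(·,p) → {q0,q3} and {q1}.
Split {q0,q3} by δ(·,q) → {q0} and {q3}.
The partition is now stable with 5 blocks: {q4} | {q0} | {q2} | {q1} | {q3}.

5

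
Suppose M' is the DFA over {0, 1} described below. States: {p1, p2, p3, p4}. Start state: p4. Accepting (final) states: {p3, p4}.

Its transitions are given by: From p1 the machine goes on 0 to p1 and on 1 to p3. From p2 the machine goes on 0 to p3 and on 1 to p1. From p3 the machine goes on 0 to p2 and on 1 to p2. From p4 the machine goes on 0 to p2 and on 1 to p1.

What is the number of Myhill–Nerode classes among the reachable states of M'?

Initial partition by acceptance: {p3,p4} | {p1,p2}.
On input 0, block {p1,p2} splits into {p1} and {p2}.
Split {p3,p4} by δ(·,1) → {p3} and {p4}.
No further refinement is possible. Final partition (4 blocks): {p3} | {p1} | {p2} | {p4}.

4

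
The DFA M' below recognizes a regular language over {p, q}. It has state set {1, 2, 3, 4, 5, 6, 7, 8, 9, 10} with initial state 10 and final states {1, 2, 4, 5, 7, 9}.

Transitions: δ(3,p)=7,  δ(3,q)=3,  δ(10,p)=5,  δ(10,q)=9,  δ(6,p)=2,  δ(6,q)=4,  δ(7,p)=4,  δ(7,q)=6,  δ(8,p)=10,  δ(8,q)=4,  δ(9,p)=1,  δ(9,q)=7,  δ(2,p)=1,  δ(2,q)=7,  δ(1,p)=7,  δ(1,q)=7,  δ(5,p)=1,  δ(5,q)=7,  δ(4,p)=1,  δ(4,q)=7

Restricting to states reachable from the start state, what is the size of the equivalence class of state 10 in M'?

2

First remove the unreachable states {3,8}; 8 states remain.
Initial partition by acceptance: {1,2,4,5,7,9} | {6,10}.
Split {1,2,4,5,7,9} by δ(·,q) → {1,2,4,5,9} and {7}.
Refine {1,2,4,5,9} on symbol p: members go to different blocks, giving {2,4,5,9} and {1}.
The partition is now stable with 4 blocks: {2,4,5,9} | {6,10} | {7} | {1}.
The equivalence class containing 10 is {6,10}, of size 2.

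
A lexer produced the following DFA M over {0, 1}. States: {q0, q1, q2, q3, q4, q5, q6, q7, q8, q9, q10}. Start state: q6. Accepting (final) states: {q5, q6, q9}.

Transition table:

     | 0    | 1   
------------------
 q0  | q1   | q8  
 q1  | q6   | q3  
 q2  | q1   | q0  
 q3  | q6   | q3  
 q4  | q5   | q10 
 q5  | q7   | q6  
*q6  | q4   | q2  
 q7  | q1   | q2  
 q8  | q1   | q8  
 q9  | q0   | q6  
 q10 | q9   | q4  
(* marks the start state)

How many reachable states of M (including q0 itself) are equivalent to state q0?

All states are reachable from the start state.
P0 = {q5,q6,q9} | {q0,q1,q2,q3,q4,q7,q8,q10}.
Refine {q5,q6,q9} on symbol 1: members go to different blocks, giving {q5,q9} and {q6}.
Refine {q0,q1,q2,q3,q4,q7,q8,q10} on symbol 0: members go to different blocks, giving {q0,q2,q7,q8} and {q1,q3} and {q4,q10}.
No further refinement is possible. Final partition (5 blocks): {q5,q9} | {q0,q2,q7,q8} | {q6} | {q1,q3} | {q4,q10}.
The equivalence class containing q0 is {q0,q2,q7,q8}, of size 4.

4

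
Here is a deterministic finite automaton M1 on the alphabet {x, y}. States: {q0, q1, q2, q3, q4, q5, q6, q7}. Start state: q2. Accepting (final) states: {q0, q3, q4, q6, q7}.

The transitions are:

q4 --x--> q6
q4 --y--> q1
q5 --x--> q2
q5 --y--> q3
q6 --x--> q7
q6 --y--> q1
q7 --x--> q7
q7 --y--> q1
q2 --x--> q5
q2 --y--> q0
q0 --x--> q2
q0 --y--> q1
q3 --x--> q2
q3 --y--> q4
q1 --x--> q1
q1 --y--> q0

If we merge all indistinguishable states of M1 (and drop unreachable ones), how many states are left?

6

Start with accepting vs non-accepting: {q0,q3,q4,q6,q7} | {q1,q2,q5}.
On input x, block {q0,q3,q4,q6,q7} splits into {q4,q6,q7} and {q0,q3}.
On input y, block {q0,q3} splits into {q0} and {q3}.
Refine {q1,q2,q5} on symbol y: members go to different blocks, giving {q1,q2} and {q5}.
Refine {q1,q2} on symbol x: members go to different blocks, giving {q1} and {q2}.
No further refinement is possible. Final partition (6 blocks): {q4,q6,q7} | {q1} | {q0} | {q3} | {q5} | {q2}.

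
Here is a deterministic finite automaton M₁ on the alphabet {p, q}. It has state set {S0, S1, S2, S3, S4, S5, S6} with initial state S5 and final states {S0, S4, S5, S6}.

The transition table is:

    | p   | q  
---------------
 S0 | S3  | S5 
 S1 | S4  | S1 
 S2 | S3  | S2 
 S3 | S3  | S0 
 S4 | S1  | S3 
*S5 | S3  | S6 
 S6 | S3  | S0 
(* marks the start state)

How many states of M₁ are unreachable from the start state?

BFS from S5 reaches {S0, S3, S5, S6}; the 3 state(s) S1, S2, S4 are never visited.

3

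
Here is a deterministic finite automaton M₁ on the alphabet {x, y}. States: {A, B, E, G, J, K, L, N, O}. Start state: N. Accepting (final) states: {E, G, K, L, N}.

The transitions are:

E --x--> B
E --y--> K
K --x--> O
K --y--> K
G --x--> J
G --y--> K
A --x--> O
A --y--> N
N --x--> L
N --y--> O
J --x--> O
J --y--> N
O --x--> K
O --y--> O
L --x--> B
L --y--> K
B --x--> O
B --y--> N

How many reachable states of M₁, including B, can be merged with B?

First remove the unreachable states {A,E,G,J}; 5 states remain.
Start with accepting vs non-accepting: {K,L,N} | {B,O}.
Refine {K,L,N} on symbol x: members go to different blocks, giving {K,L} and {N}.
Refine {B,O} on symbol x: members go to different blocks, giving {B} and {O}.
Split {K,L} by δ(·,x) → {K} and {L}.
No further refinement is possible. Final partition (5 blocks): {K} | {B} | {N} | {O} | {L}.
State B belongs to the block {B}, which has 1 states.

1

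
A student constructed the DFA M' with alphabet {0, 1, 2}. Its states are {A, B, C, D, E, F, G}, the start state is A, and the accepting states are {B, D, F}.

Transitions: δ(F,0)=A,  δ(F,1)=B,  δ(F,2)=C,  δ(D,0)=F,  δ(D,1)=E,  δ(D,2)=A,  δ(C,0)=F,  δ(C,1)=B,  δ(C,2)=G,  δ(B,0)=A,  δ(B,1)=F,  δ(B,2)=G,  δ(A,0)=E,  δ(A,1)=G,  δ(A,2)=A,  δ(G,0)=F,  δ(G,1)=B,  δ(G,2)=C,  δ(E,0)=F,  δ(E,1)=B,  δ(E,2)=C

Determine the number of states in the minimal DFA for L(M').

Reachable states from the start: {A,B,C,E,F,G}. Unreachable: {D} — drop them.
Initial partition by acceptance: {B,F} | {A,C,E,G}.
Refine {A,C,E,G} on symbol 0: members go to different blocks, giving {C,E,G} and {A}.
The partition is now stable with 3 blocks: {B,F} | {C,E,G} | {A}.

3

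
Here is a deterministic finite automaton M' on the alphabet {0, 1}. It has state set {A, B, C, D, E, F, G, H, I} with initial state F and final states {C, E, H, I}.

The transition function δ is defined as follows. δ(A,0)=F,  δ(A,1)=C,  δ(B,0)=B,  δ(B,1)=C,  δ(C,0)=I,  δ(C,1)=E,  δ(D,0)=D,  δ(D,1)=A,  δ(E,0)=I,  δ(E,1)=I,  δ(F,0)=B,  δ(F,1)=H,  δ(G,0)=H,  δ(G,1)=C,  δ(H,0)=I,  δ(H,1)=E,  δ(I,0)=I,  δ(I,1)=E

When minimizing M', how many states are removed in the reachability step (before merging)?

Starting at F and following transitions, the reachable set is {B, C, E, F, H, I}. That leaves A, D, G unreachable — 3 in total.

3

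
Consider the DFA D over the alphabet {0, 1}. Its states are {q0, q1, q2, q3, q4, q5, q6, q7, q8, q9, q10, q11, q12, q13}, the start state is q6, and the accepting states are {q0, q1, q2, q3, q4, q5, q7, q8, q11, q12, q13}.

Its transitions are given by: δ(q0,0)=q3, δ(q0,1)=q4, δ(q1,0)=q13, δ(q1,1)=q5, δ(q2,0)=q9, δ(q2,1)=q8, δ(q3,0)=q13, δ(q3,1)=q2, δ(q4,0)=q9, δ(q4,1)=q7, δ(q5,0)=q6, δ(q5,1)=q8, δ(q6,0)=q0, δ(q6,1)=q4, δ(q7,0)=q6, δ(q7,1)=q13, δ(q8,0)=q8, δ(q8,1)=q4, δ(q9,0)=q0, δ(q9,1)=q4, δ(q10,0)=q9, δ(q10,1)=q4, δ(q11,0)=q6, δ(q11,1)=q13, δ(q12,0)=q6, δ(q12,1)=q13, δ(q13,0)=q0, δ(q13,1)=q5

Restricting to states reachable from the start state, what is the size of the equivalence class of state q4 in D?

1

First remove the unreachable states {q1,q10,q11,q12}; 10 states remain.
Initial partition by acceptance: {q0,q2,q3,q4,q5,q7,q8,q13} | {q6,q9}.
On input 0, block {q0,q2,q3,q4,q5,q7,q8,q13} splits into {q0,q3,q8,q13} and {q2,q4,q5,q7}.
Refine {q2,q4,q5,q7} on symbol 1: members go to different blocks, giving {q2,q5,q7} and {q4}.
Split {q0,q3,q8,q13} by δ(·,1) → {q0,q8} and {q3,q13}.
Refine {q0,q8} on symbol 0: members go to different blocks, giving {q0} and {q8}.
On input 1, block {q2,q5,q7} splits into {q2,q5} and {q7}.
On input 0, block {q3,q13} splits into {q3} and {q13}.
Stable partition: {q0} | {q6,q9} | {q2,q5} | {q4} | {q3} | {q8} | {q7} | {q13} — 8 equivalence classes.
State q4 belongs to the block {q4}, which has 1 states.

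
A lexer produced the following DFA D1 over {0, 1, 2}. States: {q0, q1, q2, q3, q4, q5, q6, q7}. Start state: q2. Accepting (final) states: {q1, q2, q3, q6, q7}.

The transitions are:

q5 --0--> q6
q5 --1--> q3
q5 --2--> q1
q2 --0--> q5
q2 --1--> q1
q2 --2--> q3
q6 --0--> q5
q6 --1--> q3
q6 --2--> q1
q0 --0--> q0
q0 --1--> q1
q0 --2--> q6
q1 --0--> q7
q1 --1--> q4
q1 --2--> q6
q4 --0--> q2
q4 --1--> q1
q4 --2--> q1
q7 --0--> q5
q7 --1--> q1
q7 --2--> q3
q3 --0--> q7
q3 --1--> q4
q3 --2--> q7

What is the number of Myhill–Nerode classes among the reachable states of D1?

3

States {q0} cannot be reached from the start state, so discard them.
P0 = {q1,q2,q3,q6,q7} | {q4,q5}.
Split {q1,q2,q3,q6,q7} by δ(·,0) → {q2,q6,q7} and {q1,q3}.
No further refinement is possible. Final partition (3 blocks): {q2,q6,q7} | {q4,q5} | {q1,q3}.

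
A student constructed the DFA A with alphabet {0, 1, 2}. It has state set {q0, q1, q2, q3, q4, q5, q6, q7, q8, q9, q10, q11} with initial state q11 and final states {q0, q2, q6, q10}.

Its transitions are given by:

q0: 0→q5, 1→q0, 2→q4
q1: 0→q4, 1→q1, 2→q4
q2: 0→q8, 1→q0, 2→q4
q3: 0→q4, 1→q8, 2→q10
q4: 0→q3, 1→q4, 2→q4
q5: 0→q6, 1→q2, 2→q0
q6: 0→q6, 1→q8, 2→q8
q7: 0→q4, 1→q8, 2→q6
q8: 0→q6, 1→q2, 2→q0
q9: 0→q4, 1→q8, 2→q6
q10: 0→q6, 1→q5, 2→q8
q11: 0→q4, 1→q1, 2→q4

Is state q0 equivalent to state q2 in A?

Yes

States {q7,q9} cannot be reached from the start state, so discard them.
P0 = {q0,q2,q6,q10} | {q1,q3,q4,q5,q8,q11}.
Refine {q0,q2,q6,q10} on symbol 0: members go to different blocks, giving {q0,q2} and {q6,q10}.
Refine {q1,q3,q4,q5,q8,q11} on symbol 0: members go to different blocks, giving {q1,q3,q4,q11} and {q5,q8}.
Split {q1,q3,q4,q11} by δ(·,1) → {q1,q4,q11} and {q3}.
On input 0, block {q1,q4,q11} splits into {q1,q11} and {q4}.
No further refinement is possible. Final partition (6 blocks): {q0,q2} | {q1,q11} | {q6,q10} | {q5,q8} | {q3} | {q4}.
q0 and q2 lie in the same block of the stable partition, so they are equivalent — no string distinguishes them.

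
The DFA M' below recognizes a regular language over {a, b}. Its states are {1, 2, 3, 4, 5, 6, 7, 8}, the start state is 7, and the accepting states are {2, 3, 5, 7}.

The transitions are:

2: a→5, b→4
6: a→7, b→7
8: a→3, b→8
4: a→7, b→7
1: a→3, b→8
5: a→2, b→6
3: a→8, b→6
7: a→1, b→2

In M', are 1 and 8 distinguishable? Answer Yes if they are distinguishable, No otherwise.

Initial partition by acceptance: {2,3,5,7} | {1,4,6,8}.
Split {2,3,5,7} by δ(·,a) → {2,5} and {3,7}.
On input b, block {1,4,6,8} splits into {1,8} and {4,6}.
On input b, block {3,7} splits into {3} and {7}.
The partition is now stable with 5 blocks: {2,5} | {1,8} | {3} | {4,6} | {7}.
1 and 8 lie in the same block of the stable partition, so they are equivalent — no string distinguishes them.

No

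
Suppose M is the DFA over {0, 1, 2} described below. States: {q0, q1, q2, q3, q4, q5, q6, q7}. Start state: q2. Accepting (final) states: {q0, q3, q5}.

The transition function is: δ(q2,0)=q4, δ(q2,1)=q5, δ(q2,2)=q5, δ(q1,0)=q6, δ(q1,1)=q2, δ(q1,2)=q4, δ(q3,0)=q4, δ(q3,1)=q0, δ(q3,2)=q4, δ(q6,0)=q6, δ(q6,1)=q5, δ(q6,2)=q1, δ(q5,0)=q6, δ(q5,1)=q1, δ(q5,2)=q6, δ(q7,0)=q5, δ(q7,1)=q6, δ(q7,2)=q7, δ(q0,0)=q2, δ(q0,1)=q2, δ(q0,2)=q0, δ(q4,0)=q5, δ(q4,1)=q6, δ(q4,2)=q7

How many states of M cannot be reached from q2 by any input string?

No path from q2 leads to q0, q3; the other 6 states are all reachable.

2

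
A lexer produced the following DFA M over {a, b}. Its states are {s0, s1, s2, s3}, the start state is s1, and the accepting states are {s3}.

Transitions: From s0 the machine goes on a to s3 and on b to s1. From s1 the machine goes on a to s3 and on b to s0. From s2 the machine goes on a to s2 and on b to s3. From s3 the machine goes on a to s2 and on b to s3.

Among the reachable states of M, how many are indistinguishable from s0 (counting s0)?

P0 = {s3} | {s0,s1,s2}.
Refine {s0,s1,s2} on symbol a: members go to different blocks, giving {s0,s1} and {s2}.
Stable partition: {s3} | {s0,s1} | {s2} — 3 equivalence classes.
State s0 belongs to the block {s0,s1}, which has 2 states.

2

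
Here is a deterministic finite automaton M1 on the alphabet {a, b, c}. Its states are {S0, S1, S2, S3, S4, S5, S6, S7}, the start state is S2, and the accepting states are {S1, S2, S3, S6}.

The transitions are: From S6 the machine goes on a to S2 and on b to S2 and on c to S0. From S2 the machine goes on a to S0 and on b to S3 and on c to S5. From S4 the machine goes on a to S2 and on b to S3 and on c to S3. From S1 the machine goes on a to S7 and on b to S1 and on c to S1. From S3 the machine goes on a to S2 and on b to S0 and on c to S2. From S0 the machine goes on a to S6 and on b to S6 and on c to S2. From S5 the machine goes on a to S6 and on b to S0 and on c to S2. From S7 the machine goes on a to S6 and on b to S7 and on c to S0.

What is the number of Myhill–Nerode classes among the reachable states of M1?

First remove the unreachable states {S1,S4,S7}; 5 states remain.
Initial partition by acceptance: {S2,S3,S6} | {S0,S5}.
On input a, block {S2,S3,S6} splits into {S3,S6} and {S2}.
Refine {S3,S6} on symbol b: members go to different blocks, giving {S3} and {S6}.
Refine {S0,S5} on symbol b: members go to different blocks, giving {S0} and {S5}.
No further refinement is possible. Final partition (5 blocks): {S3} | {S0} | {S2} | {S6} | {S5}.

5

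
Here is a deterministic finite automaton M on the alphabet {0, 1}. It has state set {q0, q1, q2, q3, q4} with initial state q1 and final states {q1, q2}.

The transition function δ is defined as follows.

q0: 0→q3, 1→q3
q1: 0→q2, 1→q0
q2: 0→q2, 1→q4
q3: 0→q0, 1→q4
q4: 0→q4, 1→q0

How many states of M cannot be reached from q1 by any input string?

0

A breadth-first search from the start state visits every state.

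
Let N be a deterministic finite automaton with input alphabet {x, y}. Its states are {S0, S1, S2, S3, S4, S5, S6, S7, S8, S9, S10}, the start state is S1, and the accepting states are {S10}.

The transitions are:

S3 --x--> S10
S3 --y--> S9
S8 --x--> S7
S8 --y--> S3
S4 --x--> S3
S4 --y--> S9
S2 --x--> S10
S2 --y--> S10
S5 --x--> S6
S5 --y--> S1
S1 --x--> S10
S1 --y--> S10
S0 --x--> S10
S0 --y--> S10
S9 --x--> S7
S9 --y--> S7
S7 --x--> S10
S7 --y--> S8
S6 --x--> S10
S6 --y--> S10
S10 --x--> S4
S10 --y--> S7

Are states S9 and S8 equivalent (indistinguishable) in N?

First remove the unreachable states {S0,S2,S5,S6}; 7 states remain.
Start with accepting vs non-accepting: {S10} | {S1,S3,S4,S7,S8,S9}.
Split {S1,S3,S4,S7,S8,S9} by δ(·,x) → {S1,S3,S7} and {S4,S8,S9}.
Split {S1,S3,S7} by δ(·,y) → {S3,S7} and {S1}.
Refine {S4,S8,S9} on symbol y: members go to different blocks, giving {S8,S9} and {S4}.
No further refinement is possible. Final partition (5 blocks): {S10} | {S3,S7} | {S8,S9} | {S1} | {S4}.
S9 and S8 lie in the same block of the stable partition, so they are equivalent — no string distinguishes them.

Yes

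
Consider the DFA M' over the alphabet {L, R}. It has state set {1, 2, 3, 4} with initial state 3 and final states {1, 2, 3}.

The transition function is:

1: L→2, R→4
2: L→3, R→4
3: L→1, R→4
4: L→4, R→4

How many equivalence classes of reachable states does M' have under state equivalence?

Every state is reachable, so we keep all 4.
Start with accepting vs non-accepting: {1,2,3} | {4}.
Stable partition: {1,2,3} | {4} — 2 equivalence classes.

2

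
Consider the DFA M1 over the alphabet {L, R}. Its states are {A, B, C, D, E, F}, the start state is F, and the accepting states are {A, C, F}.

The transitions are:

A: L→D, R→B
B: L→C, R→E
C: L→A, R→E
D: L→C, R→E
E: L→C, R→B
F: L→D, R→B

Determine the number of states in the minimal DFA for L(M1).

3

All states are reachable from the start state.
P0 = {A,C,F} | {B,D,E}.
On input L, block {A,C,F} splits into {A,F} and {C}.
No further refinement is possible. Final partition (3 blocks): {A,F} | {B,D,E} | {C}.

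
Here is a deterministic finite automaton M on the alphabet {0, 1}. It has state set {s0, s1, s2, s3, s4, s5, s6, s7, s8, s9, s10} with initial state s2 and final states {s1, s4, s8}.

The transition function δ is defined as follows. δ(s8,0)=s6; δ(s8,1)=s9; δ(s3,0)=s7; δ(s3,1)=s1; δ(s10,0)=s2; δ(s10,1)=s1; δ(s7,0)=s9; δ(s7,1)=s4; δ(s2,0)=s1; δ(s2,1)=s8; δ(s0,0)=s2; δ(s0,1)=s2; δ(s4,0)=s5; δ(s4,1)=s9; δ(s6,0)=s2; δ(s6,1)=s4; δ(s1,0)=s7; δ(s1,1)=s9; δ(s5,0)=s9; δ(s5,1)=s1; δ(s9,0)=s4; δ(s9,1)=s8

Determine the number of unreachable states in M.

No path from s2 leads to s0, s3, s10; the other 8 states are all reachable.

3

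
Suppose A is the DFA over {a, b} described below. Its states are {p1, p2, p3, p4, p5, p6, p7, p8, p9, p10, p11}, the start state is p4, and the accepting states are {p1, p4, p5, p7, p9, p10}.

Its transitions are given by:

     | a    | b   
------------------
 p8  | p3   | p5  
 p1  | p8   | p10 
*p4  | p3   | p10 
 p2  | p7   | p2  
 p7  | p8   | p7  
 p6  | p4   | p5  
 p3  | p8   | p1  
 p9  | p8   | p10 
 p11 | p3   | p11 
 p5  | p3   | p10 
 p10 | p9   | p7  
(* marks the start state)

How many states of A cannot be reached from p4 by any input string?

3

No path from p4 leads to p2, p6, p11; the other 8 states are all reachable.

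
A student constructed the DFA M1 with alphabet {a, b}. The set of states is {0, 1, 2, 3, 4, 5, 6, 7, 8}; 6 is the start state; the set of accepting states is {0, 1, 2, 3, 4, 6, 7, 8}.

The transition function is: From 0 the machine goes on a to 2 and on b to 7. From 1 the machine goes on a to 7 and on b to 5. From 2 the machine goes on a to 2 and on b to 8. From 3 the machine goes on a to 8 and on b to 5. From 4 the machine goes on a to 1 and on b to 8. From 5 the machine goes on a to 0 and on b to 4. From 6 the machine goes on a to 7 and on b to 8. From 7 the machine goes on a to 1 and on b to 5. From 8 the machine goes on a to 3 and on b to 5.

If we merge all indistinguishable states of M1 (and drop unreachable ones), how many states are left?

Every state is reachable, so we keep all 9.
Initial partition by acceptance: {0,1,2,3,4,6,7,8} | {5}.
On input b, block {0,1,2,3,4,6,7,8} splits into {0,2,4,6} and {1,3,7,8}.
On input a, block {0,2,4,6} splits into {0,2} and {4,6}.
Stable partition: {0,2} | {5} | {1,3,7,8} | {4,6} — 4 equivalence classes.

4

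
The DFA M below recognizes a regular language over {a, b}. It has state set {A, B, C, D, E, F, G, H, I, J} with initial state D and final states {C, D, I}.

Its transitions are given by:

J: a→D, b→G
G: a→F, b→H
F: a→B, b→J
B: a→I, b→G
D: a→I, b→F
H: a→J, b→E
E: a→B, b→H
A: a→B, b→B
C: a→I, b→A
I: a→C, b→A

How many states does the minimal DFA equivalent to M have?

5

Start with accepting vs non-accepting: {C,D,I} | {A,B,E,F,G,H,J}.
Refine {A,B,E,F,G,H,J} on symbol a: members go to different blocks, giving {A,E,F,G,H} and {B,J}.
Refine {A,E,F,G,H} on symbol a: members go to different blocks, giving {A,E,F,H} and {G}.
Refine {A,E,F,H} on symbol b: members go to different blocks, giving {A,F} and {E,H}.
The partition is now stable with 5 blocks: {C,D,I} | {A,F} | {B,J} | {G} | {E,H}.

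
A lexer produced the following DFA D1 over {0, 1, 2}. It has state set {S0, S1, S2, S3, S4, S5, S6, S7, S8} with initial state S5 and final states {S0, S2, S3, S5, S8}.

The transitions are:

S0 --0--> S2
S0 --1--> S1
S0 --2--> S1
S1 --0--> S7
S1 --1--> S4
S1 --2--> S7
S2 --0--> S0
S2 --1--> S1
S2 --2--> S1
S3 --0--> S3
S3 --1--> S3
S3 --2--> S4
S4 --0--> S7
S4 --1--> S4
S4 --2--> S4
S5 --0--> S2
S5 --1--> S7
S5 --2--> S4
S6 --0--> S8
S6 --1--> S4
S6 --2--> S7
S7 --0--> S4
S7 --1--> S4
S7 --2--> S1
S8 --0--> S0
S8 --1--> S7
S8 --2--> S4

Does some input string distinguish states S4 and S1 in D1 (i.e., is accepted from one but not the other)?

Reachable states from the start: {S0,S1,S2,S4,S5,S7}. Unreachable: {S3,S6,S8} — drop them.
P0 = {S0,S2,S5} | {S1,S4,S7}.
Stable partition: {S0,S2,S5} | {S1,S4,S7} — 2 equivalence classes.
S4 and S1 lie in the same block of the stable partition, so they are equivalent — no string distinguishes them.

No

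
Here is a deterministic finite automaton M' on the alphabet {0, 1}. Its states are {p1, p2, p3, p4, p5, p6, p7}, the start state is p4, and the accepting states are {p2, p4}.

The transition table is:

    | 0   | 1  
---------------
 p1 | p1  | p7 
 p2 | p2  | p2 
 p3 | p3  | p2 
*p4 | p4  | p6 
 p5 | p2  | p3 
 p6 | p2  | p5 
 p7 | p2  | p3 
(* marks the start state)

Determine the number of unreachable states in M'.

BFS from p4 reaches {p2, p3, p4, p5, p6}; the 2 state(s) p1, p7 are never visited.

2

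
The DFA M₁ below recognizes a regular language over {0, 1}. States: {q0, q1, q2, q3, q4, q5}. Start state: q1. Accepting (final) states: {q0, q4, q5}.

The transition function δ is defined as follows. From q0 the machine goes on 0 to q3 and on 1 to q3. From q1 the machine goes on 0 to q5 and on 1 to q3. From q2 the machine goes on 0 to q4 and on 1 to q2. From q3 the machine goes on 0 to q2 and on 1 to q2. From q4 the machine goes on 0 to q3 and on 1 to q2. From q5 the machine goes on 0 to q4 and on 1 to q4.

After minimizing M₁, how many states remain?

5

Reachable states from the start: {q1,q2,q3,q4,q5}. Unreachable: {q0} — drop them.
Initial partition by acceptance: {q4,q5} | {q1,q2,q3}.
On input 0, block {q4,q5} splits into {q4} and {q5}.
Refine {q1,q2,q3} on symbol 0: members go to different blocks, giving {q1} and {q2} and {q3}.
No further refinement is possible. Final partition (5 blocks): {q4} | {q1} | {q5} | {q2} | {q3}.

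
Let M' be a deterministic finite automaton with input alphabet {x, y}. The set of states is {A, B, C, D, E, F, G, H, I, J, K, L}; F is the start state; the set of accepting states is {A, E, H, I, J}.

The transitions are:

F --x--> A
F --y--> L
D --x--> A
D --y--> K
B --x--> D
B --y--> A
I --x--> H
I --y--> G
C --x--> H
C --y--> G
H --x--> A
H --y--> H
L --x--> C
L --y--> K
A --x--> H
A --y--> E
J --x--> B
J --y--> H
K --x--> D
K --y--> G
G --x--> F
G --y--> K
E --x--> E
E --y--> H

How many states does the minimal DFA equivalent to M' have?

3

States {B,I,J} cannot be reached from the start state, so discard them.
P0 = {A,E,H} | {C,D,F,G,K,L}.
Split {C,D,F,G,K,L} by δ(·,x) → {C,D,F} and {G,K,L}.
Stable partition: {A,E,H} | {C,D,F} | {G,K,L} — 3 equivalence classes.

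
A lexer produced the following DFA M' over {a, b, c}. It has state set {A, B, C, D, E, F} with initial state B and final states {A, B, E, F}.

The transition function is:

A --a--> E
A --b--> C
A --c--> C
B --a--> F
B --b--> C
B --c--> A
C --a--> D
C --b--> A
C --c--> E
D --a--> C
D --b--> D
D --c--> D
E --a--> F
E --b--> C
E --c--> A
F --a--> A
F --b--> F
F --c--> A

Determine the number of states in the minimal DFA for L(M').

5

All states are reachable from the start state.
Initial partition by acceptance: {A,B,E,F} | {C,D}.
Refine {A,B,E,F} on symbol b: members go to different blocks, giving {A,B,E} and {F}.
On input a, block {A,B,E} splits into {B,E} and {A}.
Split {C,D} by δ(·,b) → {C} and {D}.
No further refinement is possible. Final partition (5 blocks): {B,E} | {C} | {F} | {A} | {D}.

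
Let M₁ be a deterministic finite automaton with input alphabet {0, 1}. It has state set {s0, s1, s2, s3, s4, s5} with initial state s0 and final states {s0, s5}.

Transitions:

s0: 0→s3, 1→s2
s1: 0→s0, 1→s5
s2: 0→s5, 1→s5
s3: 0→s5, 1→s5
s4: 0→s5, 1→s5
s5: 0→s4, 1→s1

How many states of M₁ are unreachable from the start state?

0

Every one of the 6 states is reachable from s0.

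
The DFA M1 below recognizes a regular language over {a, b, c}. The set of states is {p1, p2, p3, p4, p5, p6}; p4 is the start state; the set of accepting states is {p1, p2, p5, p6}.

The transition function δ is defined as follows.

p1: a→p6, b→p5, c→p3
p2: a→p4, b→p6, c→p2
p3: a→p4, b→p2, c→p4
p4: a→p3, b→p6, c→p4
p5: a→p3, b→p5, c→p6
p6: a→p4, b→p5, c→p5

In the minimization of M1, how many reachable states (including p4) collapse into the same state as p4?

States {p1} cannot be reached from the start state, so discard them.
Start with accepting vs non-accepting: {p2,p5,p6} | {p3,p4}.
The partition is now stable with 2 blocks: {p2,p5,p6} | {p3,p4}.
State p4 belongs to the block {p3,p4}, which has 2 states.

2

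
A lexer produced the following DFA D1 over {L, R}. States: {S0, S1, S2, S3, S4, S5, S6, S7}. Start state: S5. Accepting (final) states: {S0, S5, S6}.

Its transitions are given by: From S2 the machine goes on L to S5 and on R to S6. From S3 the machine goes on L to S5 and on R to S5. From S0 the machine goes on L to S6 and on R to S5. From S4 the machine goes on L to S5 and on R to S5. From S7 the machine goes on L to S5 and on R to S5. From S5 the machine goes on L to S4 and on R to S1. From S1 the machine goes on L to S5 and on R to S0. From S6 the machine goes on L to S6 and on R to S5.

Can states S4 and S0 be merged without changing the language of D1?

No

Reachable states from the start: {S0,S1,S4,S5,S6}. Unreachable: {S2,S3,S7} — drop them.
Initial partition by acceptance: {S0,S5,S6} | {S1,S4}.
On input L, block {S0,S5,S6} splits into {S0,S6} and {S5}.
Refine {S1,S4} on symbol R: members go to different blocks, giving {S1} and {S4}.
No further refinement is possible. Final partition (4 blocks): {S0,S6} | {S1} | {S5} | {S4}.
S4 and S0 end up in different blocks, so they are distinguishable. For instance, the string 'ε' is accepted from only S0.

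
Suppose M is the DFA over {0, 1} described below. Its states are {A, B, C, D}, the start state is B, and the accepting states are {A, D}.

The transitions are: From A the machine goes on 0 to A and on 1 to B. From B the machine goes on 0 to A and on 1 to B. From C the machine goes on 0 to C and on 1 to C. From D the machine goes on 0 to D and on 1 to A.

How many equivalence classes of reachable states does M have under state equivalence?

2

Reachable states from the start: {A,B}. Unreachable: {C,D} — drop them.
Start with accepting vs non-accepting: {A} | {B}.
No further refinement is possible. Final partition (2 blocks): {A} | {B}.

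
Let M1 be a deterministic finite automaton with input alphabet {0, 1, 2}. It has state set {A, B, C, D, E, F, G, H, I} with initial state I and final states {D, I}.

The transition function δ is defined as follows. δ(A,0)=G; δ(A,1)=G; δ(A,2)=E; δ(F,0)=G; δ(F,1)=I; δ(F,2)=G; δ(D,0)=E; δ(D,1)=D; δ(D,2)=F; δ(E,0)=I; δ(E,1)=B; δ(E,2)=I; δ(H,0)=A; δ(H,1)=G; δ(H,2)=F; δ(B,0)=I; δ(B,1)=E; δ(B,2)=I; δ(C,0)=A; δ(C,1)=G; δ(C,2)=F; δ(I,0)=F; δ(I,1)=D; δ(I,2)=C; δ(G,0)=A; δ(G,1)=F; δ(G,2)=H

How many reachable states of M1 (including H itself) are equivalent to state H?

All states are reachable from the start state.
Start with accepting vs non-accepting: {D,I} | {A,B,C,E,F,G,H}.
Split {A,B,C,E,F,G,H} by δ(·,0) → {A,C,F,G,H} and {B,E}.
On input 0, block {D,I} splits into {D} and {I}.
Refine {A,C,F,G,H} on symbol 1: members go to different blocks, giving {A,C,G,H} and {F}.
Split {A,C,G,H} by δ(·,1) → {A,C,H} and {G}.
On input 0, block {A,C,H} splits into {C,H} and {A}.
Stable partition: {D} | {C,H} | {B,E} | {I} | {F} | {G} | {A} — 7 equivalence classes.
The equivalence class containing H is {C,H}, of size 2.

2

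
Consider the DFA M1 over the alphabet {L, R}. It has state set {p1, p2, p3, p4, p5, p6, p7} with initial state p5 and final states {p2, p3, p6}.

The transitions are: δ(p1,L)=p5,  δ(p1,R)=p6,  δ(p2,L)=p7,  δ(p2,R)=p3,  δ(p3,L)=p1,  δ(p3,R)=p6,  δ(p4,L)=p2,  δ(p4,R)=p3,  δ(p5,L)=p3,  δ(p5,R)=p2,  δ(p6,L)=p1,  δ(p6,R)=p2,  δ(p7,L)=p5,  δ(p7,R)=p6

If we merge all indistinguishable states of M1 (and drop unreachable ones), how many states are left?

3

First remove the unreachable states {p4}; 6 states remain.
Start with accepting vs non-accepting: {p2,p3,p6} | {p1,p5,p7}.
Refine {p1,p5,p7} on symbol L: members go to different blocks, giving {p1,p7} and {p5}.
The partition is now stable with 3 blocks: {p2,p3,p6} | {p1,p7} | {p5}.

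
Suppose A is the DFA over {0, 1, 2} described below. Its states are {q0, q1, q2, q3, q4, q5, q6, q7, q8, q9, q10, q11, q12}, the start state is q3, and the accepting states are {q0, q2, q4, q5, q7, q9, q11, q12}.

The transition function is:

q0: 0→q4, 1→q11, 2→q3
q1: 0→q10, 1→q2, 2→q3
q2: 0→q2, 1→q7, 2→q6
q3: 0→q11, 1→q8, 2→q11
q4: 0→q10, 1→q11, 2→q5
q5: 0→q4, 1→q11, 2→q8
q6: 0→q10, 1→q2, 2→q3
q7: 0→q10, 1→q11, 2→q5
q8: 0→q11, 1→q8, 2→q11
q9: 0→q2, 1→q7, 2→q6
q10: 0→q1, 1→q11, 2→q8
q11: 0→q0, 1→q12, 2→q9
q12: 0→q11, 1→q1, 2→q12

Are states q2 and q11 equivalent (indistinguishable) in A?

No

Every state is reachable, so we keep all 13.
P0 = {q0,q2,q4,q5,q7,q9,q11,q12} | {q1,q3,q6,q8,q10}.
Split {q0,q2,q4,q5,q7,q9,q11,q12} by δ(·,0) → {q0,q2,q5,q9,q11,q12} and {q4,q7}.
Refine {q0,q2,q5,q9,q11,q12} on symbol 0: members go to different blocks, giving {q2,q9,q11,q12} and {q0,q5}.
Split {q2,q9,q11,q12} by δ(·,0) → {q2,q9,q12} and {q11}.
Split {q2,q9,q12} by δ(·,0) → {q2,q9} and {q12}.
Split {q1,q3,q6,q8,q10} by δ(·,0) → {q1,q6,q10} and {q3,q8}.
On input 1, block {q1,q6,q10} splits into {q1,q6} and {q10}.
No further refinement is possible. Final partition (8 blocks): {q2,q9} | {q1,q6} | {q4,q7} | {q0,q5} | {q11} | {q12} | {q3,q8} | {q10}.
q2 and q11 end up in different blocks, so they are distinguishable. For instance, the string '2' is accepted from only q11.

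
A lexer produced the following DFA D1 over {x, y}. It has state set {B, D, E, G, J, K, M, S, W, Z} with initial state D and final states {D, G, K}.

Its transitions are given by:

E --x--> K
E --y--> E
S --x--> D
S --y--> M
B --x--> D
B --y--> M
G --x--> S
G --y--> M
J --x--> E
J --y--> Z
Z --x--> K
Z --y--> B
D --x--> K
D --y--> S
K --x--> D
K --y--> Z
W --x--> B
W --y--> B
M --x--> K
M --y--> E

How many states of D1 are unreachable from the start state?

3

BFS from D reaches {B, D, E, K, M, S, Z}; the 3 state(s) G, J, W are never visited.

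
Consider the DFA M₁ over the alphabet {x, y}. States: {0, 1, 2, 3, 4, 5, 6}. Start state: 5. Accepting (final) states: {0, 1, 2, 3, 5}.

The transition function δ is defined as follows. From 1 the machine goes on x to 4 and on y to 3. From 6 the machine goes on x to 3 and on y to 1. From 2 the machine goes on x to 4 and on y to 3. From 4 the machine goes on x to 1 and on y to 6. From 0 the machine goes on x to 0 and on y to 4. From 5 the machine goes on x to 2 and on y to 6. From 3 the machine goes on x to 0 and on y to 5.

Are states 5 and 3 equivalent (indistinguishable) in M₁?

P0 = {0,1,2,3,5} | {4,6}.
On input x, block {0,1,2,3,5} splits into {0,3,5} and {1,2}.
Split {0,3,5} by δ(·,x) → {0,3} and {5}.
Refine {0,3} on symbol y: members go to different blocks, giving {0} and {3}.
Refine {4,6} on symbol x: members go to different blocks, giving {4} and {6}.
Stable partition: {0} | {4} | {1,2} | {5} | {3} | {6} — 6 equivalence classes.
5 and 3 end up in different blocks, so they are distinguishable. For instance, the string 'y' is accepted from only 3.

No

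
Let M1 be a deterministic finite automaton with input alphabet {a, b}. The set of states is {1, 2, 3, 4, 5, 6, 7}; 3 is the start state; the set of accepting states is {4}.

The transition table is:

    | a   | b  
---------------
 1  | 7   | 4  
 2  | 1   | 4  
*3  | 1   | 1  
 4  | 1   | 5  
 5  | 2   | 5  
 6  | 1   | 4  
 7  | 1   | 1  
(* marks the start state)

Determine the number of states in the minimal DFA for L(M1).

5

Reachable states from the start: {1,2,3,4,5,7}. Unreachable: {6} — drop them.
Start with accepting vs non-accepting: {4} | {1,2,3,5,7}.
Refine {1,2,3,5,7} on symbol b: members go to different blocks, giving {3,5,7} and {1,2}.
On input b, block {3,5,7} splits into {3,7} and {5}.
On input a, block {1,2} splits into {1} and {2}.
No further refinement is possible. Final partition (5 blocks): {4} | {3,7} | {1} | {5} | {2}.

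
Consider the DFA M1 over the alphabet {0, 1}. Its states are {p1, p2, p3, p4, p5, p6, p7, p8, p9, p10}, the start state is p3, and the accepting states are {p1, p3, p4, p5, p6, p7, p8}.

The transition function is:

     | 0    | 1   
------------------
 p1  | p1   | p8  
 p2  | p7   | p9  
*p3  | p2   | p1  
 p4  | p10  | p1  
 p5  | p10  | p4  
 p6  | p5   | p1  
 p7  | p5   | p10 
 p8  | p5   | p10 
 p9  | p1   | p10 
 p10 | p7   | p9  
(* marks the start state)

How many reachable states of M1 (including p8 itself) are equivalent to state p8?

2

States {p6} cannot be reached from the start state, so discard them.
Initial partition by acceptance: {p1,p3,p4,p5,p7,p8} | {p2,p9,p10}.
Refine {p1,p3,p4,p5,p7,p8} on symbol 0: members go to different blocks, giving {p1,p7,p8} and {p3,p4,p5}.
Refine {p1,p7,p8} on symbol 0: members go to different blocks, giving {p7,p8} and {p1}.
On input 0, block {p2,p9,p10} splits into {p2,p10} and {p9}.
Refine {p3,p4,p5} on symbol 1: members go to different blocks, giving {p3,p4} and {p5}.
No further refinement is possible. Final partition (6 blocks): {p7,p8} | {p2,p10} | {p3,p4} | {p1} | {p9} | {p5}.
State p8 belongs to the block {p7,p8}, which has 2 states.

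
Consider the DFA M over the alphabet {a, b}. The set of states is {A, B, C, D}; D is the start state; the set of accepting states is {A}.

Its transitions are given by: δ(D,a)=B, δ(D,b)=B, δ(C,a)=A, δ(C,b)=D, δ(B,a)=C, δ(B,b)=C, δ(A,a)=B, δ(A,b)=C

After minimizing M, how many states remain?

4

All states are reachable from the start state.
Start with accepting vs non-accepting: {A} | {B,C,D}.
Split {B,C,D} by δ(·,a) → {B,D} and {C}.
Refine {B,D} on symbol a: members go to different blocks, giving {B} and {D}.
Stable partition: {A} | {B} | {C} | {D} — 4 equivalence classes.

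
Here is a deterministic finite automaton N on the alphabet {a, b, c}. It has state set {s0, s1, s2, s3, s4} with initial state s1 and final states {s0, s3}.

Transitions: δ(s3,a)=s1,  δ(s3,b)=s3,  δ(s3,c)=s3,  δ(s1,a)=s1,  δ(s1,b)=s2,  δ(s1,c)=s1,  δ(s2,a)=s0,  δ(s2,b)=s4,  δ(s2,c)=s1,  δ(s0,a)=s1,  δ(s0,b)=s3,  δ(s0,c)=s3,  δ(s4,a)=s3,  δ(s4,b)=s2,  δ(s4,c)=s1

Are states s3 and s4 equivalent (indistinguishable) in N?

Initial partition by acceptance: {s0,s3} | {s1,s2,s4}.
Split {s1,s2,s4} by δ(·,a) → {s2,s4} and {s1}.
No further refinement is possible. Final partition (3 blocks): {s0,s3} | {s2,s4} | {s1}.
s3 and s4 end up in different blocks, so they are distinguishable. For instance, the string 'ε' is accepted from only s3.

No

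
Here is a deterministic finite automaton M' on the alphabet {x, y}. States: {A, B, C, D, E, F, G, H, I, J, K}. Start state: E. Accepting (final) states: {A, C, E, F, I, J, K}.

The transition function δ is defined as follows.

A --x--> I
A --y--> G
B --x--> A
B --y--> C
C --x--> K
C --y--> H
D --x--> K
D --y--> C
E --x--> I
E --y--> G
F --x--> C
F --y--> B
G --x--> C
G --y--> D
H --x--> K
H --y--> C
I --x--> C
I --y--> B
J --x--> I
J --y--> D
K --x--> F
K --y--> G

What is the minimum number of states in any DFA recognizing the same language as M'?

First remove the unreachable states {J}; 10 states remain.
P0 = {A,C,E,F,I,K} | {B,D,G,H}.
Split {B,D,G,H} by δ(·,y) → {B,D,H} and {G}.
On input y, block {A,C,E,F,I,K} splits into {A,E,K} and {C,F,I}.
On input x, block {C,F,I} splits into {F,I} and {C}.
Stable partition: {A,E,K} | {B,D,H} | {G} | {F,I} | {C} — 5 equivalence classes.

5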